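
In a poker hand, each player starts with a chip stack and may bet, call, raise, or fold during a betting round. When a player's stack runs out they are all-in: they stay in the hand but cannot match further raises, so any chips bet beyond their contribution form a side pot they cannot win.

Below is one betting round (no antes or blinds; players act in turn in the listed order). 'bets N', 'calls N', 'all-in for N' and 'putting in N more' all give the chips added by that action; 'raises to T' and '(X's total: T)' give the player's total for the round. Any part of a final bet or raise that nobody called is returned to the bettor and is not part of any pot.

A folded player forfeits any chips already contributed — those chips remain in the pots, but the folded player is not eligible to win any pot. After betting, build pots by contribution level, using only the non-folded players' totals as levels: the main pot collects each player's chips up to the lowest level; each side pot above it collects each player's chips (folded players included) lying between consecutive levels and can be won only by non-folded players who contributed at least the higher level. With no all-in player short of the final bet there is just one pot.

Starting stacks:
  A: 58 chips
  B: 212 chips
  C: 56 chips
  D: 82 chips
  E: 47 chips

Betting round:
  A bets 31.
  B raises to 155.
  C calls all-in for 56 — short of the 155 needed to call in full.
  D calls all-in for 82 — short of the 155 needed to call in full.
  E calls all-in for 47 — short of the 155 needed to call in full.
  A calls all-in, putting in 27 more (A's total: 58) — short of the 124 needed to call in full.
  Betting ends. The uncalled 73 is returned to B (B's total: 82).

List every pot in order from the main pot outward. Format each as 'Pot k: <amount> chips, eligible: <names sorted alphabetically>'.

Contributions (after 73 returned to B): A=58, B=82, C=56, D=82, E=47
Pot levels (distinct totals of non-folded players): 47, 56, 58, 82
Layer 1-47: 47 each from A, B, C, D, E = 47*5 = 235 chips; eligible A, B, C, D, E
Layer 48-56: 9 each from A, B, C, D = 9*4 = 36 chips; eligible A, B, C, D
Layer 57-58: 2 each from A, B, D = 2*3 = 6 chips; eligible A, B, D
Layer 59-82: 24 each from B, D = 24*2 = 48 chips; eligible B, D

Pot 1: 235 chips, eligible: A, B, C, D, E
Pot 2: 36 chips, eligible: A, B, C, D
Pot 3: 6 chips, eligible: A, B, D
Pot 4: 48 chips, eligible: B, D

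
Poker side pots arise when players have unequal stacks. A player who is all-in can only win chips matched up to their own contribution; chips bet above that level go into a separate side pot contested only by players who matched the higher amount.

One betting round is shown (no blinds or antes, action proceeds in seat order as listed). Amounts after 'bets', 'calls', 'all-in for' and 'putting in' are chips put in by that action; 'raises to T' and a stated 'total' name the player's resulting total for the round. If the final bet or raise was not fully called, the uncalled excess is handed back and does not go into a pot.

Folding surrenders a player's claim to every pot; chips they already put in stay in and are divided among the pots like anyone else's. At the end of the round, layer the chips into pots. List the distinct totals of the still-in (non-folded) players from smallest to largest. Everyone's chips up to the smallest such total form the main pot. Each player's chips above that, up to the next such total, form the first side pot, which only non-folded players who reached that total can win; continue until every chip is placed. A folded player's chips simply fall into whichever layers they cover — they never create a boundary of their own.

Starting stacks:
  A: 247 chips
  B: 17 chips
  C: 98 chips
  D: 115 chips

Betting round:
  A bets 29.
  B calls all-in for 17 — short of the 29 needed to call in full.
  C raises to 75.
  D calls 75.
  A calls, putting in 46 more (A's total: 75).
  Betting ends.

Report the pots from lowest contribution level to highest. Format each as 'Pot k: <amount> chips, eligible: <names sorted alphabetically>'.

Contributions: A=75, B=17, C=75, D=75
Pot levels (distinct totals of non-folded players): 17, 75
Layer 1-17: 17 each from A, B, C, D = 17*4 = 68 chips; eligible A, B, C, D
Layer 18-75: 58 each from A, C, D = 58*3 = 174 chips; eligible A, C, D

Pot 1: 68 chips, eligible: A, B, C, D
Pot 2: 174 chips, eligible: A, C, D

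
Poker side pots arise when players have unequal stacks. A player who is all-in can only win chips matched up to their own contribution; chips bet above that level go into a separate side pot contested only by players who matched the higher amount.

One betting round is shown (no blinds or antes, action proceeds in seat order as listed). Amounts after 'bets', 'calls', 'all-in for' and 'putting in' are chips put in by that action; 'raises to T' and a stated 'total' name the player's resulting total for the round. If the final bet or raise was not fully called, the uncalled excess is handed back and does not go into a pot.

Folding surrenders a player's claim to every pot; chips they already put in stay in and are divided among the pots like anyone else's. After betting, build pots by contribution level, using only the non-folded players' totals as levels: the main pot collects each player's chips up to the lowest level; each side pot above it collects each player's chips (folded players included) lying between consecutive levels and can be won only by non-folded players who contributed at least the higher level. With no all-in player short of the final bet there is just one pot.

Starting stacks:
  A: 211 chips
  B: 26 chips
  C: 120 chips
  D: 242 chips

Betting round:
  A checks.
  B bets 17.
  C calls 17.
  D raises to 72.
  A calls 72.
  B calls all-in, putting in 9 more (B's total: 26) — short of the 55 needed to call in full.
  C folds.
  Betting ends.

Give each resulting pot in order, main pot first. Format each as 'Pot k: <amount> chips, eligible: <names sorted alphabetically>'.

Pot 1: 95 chips, eligible: A, B, D
Pot 2: 92 chips, eligible: A, D

Derivation:
Contributions: A=72, B=26, C=17, D=72
Folded: C
Pot levels (distinct totals of non-folded players): 26, 72
Layer 1-26: A 26 + B 26 + C 17 + D 26 = 95 chips; eligible A, B, D
Layer 27-72: 46 each from A, D = 46*2 = 92 chips; eligible A, D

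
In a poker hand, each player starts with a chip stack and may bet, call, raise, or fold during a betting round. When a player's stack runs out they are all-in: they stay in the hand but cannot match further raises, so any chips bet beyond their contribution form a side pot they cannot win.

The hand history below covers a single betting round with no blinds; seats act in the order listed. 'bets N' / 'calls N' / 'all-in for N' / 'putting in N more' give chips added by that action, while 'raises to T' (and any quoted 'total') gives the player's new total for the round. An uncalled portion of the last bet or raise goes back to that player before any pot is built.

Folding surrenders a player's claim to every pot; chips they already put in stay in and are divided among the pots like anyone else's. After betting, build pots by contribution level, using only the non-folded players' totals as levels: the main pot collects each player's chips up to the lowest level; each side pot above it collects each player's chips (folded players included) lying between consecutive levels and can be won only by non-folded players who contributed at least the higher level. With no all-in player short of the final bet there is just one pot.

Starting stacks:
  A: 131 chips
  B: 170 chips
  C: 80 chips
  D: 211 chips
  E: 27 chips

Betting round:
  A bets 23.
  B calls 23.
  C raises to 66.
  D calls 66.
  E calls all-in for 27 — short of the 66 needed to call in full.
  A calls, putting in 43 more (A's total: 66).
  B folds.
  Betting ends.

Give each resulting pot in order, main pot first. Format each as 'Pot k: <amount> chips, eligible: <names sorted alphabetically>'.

Pot 1: 131 chips, eligible: A, C, D, E
Pot 2: 117 chips, eligible: A, C, D

Derivation:
Contributions: A=66, B=23, C=66, D=66, E=27
Folded: B
Pot levels (distinct totals of non-folded players): 27, 66
Layer 1-27: A 27 + B 23 + C 27 + D 27 + E 27 = 131 chips; eligible A, C, D, E
Layer 28-66: 39 each from A, C, D = 39*3 = 117 chips; eligible A, C, D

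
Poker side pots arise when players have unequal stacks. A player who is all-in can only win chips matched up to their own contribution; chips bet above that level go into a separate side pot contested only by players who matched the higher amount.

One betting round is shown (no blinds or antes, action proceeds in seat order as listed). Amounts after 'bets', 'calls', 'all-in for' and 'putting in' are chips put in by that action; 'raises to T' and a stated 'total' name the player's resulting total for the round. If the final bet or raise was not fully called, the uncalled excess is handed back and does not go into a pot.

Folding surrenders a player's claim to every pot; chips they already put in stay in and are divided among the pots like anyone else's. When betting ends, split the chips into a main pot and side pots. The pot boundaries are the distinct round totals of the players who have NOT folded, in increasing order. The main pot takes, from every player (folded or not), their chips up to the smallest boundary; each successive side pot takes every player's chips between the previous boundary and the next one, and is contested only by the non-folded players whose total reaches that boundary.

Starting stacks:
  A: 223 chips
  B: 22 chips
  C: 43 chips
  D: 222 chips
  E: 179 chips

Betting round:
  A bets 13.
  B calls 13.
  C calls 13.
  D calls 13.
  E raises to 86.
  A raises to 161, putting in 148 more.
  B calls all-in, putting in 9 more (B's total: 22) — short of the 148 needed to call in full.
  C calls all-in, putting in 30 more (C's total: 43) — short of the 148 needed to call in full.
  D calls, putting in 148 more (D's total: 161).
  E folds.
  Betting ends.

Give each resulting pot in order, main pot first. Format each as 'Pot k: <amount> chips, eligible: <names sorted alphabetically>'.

Pot 1: 110 chips, eligible: A, B, C, D
Pot 2: 84 chips, eligible: A, C, D
Pot 3: 279 chips, eligible: A, D

Derivation:
Contributions: A=161, B=22, C=43, D=161, E=86
Folded: E
Pot levels (distinct totals of non-folded players): 22, 43, 161
Layer 1-22: 22 each from A, B, C, D, E = 22*5 = 110 chips; eligible A, B, C, D
Layer 23-43: 21 each from A, C, D, E = 21*4 = 84 chips; eligible A, C, D
Layer 44-161: A 118 + D 118 + E 43 = 279 chips; eligible A, D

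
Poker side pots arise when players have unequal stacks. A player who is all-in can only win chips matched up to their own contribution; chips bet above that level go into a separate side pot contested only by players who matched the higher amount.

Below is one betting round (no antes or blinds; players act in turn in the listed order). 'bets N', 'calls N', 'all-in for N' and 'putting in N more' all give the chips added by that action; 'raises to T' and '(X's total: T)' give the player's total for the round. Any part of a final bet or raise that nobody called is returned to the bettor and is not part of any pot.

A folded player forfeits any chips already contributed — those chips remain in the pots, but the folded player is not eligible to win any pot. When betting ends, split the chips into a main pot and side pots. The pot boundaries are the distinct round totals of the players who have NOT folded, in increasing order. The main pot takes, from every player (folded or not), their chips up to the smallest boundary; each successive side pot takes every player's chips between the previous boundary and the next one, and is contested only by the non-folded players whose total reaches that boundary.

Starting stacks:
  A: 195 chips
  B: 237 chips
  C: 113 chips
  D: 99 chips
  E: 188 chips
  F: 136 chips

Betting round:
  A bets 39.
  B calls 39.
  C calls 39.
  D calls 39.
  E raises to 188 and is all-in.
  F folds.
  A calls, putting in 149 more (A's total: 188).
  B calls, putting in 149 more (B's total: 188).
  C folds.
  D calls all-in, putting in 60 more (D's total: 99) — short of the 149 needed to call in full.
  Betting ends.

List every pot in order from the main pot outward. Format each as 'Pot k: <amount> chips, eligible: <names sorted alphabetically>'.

Contributions: A=188, B=188, C=39, D=99, E=188
Folded: C, F
Pot levels (distinct totals of non-folded players): 99, 188
Layer 1-99: A 99 + B 99 + C 39 + D 99 + E 99 = 435 chips; eligible A, B, D, E
Layer 100-188: 89 each from A, B, E = 89*3 = 267 chips; eligible A, B, E

Pot 1: 435 chips, eligible: A, B, D, E
Pot 2: 267 chips, eligible: A, B, E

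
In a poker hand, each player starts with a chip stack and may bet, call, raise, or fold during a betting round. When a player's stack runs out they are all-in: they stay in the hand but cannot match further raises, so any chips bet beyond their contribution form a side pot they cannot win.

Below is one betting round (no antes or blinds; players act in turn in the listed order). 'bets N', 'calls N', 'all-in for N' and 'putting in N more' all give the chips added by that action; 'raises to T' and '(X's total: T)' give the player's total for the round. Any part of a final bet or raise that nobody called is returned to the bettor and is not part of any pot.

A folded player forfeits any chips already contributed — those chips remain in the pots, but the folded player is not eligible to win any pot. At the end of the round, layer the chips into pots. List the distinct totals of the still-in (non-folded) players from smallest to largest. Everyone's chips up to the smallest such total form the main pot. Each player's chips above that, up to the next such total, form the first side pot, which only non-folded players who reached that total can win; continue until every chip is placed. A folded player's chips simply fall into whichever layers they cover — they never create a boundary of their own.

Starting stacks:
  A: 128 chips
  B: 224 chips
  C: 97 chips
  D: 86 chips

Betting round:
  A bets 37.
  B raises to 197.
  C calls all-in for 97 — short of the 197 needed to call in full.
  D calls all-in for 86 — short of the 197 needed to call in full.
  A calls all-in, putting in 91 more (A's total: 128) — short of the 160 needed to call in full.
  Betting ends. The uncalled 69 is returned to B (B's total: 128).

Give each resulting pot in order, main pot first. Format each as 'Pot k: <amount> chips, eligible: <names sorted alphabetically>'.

Pot 1: 344 chips, eligible: A, B, C, D
Pot 2: 33 chips, eligible: A, B, C
Pot 3: 62 chips, eligible: A, B

Derivation:
Contributions (after 69 returned to B): A=128, B=128, C=97, D=86
Pot levels (distinct totals of non-folded players): 86, 97, 128
Layer 1-86: 86 each from A, B, C, D = 86*4 = 344 chips; eligible A, B, C, D
Layer 87-97: 11 each from A, B, C = 11*3 = 33 chips; eligible A, B, C
Layer 98-128: 31 each from A, B = 31*2 = 62 chips; eligible A, B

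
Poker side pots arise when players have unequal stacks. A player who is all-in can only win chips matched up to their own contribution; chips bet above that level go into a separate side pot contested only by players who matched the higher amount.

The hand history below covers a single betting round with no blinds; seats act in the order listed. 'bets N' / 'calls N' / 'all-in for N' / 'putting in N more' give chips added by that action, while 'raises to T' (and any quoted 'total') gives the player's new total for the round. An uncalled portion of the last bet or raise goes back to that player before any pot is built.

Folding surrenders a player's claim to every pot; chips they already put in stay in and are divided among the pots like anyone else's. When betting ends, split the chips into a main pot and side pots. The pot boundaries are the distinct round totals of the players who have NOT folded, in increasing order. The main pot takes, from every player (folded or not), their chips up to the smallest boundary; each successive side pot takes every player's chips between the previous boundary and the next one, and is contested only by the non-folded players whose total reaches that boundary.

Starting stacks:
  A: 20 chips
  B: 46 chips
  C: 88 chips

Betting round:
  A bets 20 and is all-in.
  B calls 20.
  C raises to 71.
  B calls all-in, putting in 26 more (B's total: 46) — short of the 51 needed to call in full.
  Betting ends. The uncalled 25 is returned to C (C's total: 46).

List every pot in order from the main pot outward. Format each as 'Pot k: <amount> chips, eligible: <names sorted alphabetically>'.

Contributions (after 25 returned to C): A=20, B=46, C=46
Pot levels (distinct totals of non-folded players): 20, 46
Layer 1-20: 20 each from A, B, C = 20*3 = 60 chips; eligible A, B, C
Layer 21-46: 26 each from B, C = 26*2 = 52 chips; eligible B, C

Pot 1: 60 chips, eligible: A, B, C
Pot 2: 52 chips, eligible: B, C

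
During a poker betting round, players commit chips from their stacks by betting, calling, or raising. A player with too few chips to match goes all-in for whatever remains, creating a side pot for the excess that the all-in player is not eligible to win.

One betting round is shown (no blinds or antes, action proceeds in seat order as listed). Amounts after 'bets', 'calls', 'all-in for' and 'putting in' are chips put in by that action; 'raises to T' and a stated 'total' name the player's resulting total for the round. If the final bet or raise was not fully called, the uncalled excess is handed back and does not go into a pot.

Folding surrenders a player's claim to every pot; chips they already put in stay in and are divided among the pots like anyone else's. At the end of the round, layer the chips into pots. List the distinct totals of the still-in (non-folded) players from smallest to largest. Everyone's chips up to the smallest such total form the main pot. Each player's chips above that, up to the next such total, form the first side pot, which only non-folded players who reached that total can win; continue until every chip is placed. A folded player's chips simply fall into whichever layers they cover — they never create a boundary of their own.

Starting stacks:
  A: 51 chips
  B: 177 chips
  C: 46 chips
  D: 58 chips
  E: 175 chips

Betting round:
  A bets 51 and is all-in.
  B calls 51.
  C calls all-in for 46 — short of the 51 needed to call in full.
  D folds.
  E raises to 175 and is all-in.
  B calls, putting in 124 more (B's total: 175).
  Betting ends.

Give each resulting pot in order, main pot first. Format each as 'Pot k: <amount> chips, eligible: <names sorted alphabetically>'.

Contributions: A=51, B=175, C=46, E=175
Folded: D
Pot levels (distinct totals of non-folded players): 46, 51, 175
Layer 1-46: 46 each from A, B, C, E = 46*4 = 184 chips; eligible A, B, C, E
Layer 47-51: 5 each from A, B, E = 5*3 = 15 chips; eligible A, B, E
Layer 52-175: 124 each from B, E = 124*2 = 248 chips; eligible B, E

Pot 1: 184 chips, eligible: A, B, C, E
Pot 2: 15 chips, eligible: A, B, E
Pot 3: 248 chips, eligible: B, E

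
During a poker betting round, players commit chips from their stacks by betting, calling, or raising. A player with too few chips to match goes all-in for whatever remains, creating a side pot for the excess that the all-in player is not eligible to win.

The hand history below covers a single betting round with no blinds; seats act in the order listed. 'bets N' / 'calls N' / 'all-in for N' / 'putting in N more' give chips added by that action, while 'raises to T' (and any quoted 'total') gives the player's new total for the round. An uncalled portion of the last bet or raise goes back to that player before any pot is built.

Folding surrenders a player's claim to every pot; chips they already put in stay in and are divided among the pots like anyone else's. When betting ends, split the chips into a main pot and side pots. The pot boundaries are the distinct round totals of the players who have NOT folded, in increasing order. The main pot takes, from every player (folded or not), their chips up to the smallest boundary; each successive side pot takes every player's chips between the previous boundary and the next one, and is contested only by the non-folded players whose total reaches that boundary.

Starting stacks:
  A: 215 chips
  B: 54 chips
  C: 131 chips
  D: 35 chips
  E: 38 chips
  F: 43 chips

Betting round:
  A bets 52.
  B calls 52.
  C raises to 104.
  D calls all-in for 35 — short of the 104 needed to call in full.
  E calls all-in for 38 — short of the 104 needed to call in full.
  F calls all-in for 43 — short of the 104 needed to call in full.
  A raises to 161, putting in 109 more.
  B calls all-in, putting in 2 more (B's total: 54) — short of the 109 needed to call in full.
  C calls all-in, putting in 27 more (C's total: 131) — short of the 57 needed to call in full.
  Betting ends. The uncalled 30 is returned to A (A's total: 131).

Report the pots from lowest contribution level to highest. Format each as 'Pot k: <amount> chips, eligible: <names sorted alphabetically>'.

Pot 1: 210 chips, eligible: A, B, C, D, E, F
Pot 2: 15 chips, eligible: A, B, C, E, F
Pot 3: 20 chips, eligible: A, B, C, F
Pot 4: 33 chips, eligible: A, B, C
Pot 5: 154 chips, eligible: A, C

Derivation:
Contributions (after 30 returned to A): A=131, B=54, C=131, D=35, E=38, F=43
Pot levels (distinct totals of non-folded players): 35, 38, 43, 54, 131
Layer 1-35: 35 each from A, B, C, D, E, F = 35*6 = 210 chips; eligible A, B, C, D, E, F
Layer 36-38: 3 each from A, B, C, E, F = 3*5 = 15 chips; eligible A, B, C, E, F
Layer 39-43: 5 each from A, B, C, F = 5*4 = 20 chips; eligible A, B, C, F
Layer 44-54: 11 each from A, B, C = 11*3 = 33 chips; eligible A, B, C
Layer 55-131: 77 each from A, C = 77*2 = 154 chips; eligible A, C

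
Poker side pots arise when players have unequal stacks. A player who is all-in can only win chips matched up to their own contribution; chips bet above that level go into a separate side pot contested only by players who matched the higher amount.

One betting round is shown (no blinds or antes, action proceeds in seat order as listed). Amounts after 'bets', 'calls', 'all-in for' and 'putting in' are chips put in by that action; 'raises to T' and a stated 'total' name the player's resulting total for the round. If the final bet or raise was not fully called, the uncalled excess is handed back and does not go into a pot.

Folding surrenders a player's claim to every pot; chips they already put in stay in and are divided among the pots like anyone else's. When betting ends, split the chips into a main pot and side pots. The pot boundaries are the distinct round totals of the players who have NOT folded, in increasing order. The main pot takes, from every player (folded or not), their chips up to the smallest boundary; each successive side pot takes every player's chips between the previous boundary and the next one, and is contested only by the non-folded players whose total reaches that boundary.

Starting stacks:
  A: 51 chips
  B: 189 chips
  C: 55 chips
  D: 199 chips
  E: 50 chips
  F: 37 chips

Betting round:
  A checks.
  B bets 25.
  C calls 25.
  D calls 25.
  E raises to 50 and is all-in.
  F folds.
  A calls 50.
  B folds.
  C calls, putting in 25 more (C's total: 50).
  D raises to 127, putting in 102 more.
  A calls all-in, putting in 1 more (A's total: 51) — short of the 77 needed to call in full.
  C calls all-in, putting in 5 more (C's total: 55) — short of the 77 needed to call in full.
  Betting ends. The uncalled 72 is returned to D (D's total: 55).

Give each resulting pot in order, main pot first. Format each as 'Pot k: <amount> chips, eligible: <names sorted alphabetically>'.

Contributions (after 72 returned to D): A=51, B=25, C=55, D=55, E=50
Folded: B, F
Pot levels (distinct totals of non-folded players): 50, 51, 55
Layer 1-50: A 50 + B 25 + C 50 + D 50 + E 50 = 225 chips; eligible A, C, D, E
Layer 51-51: 1 each from A, C, D = 1*3 = 3 chips; eligible A, C, D
Layer 52-55: 4 each from C, D = 4*2 = 8 chips; eligible C, D

Pot 1: 225 chips, eligible: A, C, D, E
Pot 2: 3 chips, eligible: A, C, D
Pot 3: 8 chips, eligible: C, D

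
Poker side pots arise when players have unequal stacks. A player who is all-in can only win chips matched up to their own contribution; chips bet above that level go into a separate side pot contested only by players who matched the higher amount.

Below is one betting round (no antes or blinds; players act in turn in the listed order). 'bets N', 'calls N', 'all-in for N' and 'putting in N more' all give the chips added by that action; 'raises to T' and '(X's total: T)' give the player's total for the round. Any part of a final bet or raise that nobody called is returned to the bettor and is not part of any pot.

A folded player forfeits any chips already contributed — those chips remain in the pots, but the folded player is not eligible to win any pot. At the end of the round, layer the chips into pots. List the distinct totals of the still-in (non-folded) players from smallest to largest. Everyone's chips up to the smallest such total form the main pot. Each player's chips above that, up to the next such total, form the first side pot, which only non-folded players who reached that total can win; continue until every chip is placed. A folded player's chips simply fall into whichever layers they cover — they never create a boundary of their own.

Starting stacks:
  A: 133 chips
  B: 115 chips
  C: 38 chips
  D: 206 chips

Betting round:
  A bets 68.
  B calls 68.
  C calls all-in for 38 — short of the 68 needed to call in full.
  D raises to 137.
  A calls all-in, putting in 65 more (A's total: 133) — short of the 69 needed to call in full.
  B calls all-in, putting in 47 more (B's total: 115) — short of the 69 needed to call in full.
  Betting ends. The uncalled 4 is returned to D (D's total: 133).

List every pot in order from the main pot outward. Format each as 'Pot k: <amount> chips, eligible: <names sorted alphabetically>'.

Pot 1: 152 chips, eligible: A, B, C, D
Pot 2: 231 chips, eligible: A, B, D
Pot 3: 36 chips, eligible: A, D

Derivation:
Contributions (after 4 returned to D): A=133, B=115, C=38, D=133
Pot levels (distinct totals of non-folded players): 38, 115, 133
Layer 1-38: 38 each from A, B, C, D = 38*4 = 152 chips; eligible A, B, C, D
Layer 39-115: 77 each from A, B, D = 77*3 = 231 chips; eligible A, B, D
Layer 116-133: 18 each from A, D = 18*2 = 36 chips; eligible A, D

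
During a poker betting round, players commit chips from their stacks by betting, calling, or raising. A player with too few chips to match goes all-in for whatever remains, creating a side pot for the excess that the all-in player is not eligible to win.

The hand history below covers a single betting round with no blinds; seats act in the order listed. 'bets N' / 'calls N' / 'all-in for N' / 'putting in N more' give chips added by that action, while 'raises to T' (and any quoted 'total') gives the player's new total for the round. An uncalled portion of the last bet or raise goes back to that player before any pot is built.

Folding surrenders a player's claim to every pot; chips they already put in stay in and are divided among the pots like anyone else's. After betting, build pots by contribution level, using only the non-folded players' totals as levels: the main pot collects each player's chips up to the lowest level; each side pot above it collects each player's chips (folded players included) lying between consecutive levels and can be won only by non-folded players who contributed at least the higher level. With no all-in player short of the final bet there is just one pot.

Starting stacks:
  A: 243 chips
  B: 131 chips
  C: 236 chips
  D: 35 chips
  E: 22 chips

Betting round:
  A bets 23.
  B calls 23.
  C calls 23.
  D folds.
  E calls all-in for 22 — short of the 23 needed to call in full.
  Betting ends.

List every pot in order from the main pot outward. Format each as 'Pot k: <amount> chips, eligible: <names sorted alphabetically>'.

Pot 1: 88 chips, eligible: A, B, C, E
Pot 2: 3 chips, eligible: A, B, C

Derivation:
Contributions: A=23, B=23, C=23, E=22
Folded: D
Pot levels (distinct totals of non-folded players): 22, 23
Layer 1-22: 22 each from A, B, C, E = 22*4 = 88 chips; eligible A, B, C, E
Layer 23-23: 1 each from A, B, C = 1*3 = 3 chips; eligible A, B, C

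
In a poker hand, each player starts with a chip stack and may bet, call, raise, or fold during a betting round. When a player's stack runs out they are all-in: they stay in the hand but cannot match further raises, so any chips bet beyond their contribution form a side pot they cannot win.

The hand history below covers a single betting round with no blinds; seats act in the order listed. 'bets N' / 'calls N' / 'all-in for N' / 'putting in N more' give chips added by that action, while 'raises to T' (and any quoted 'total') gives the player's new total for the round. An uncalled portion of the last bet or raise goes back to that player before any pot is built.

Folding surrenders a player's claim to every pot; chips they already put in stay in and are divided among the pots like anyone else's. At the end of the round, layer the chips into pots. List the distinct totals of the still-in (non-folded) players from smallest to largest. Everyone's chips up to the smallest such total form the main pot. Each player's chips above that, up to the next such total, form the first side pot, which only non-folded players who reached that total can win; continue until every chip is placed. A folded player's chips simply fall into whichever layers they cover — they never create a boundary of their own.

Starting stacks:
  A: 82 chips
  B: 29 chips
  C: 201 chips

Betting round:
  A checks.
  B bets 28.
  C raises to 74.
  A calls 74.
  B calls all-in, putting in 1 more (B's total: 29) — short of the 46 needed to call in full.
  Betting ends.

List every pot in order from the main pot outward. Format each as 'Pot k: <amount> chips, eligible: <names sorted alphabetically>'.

Contributions: A=74, B=29, C=74
Pot levels (distinct totals of non-folded players): 29, 74
Layer 1-29: 29 each from A, B, C = 29*3 = 87 chips; eligible A, B, C
Layer 30-74: 45 each from A, C = 45*2 = 90 chips; eligible A, C

Pot 1: 87 chips, eligible: A, B, C
Pot 2: 90 chips, eligible: A, C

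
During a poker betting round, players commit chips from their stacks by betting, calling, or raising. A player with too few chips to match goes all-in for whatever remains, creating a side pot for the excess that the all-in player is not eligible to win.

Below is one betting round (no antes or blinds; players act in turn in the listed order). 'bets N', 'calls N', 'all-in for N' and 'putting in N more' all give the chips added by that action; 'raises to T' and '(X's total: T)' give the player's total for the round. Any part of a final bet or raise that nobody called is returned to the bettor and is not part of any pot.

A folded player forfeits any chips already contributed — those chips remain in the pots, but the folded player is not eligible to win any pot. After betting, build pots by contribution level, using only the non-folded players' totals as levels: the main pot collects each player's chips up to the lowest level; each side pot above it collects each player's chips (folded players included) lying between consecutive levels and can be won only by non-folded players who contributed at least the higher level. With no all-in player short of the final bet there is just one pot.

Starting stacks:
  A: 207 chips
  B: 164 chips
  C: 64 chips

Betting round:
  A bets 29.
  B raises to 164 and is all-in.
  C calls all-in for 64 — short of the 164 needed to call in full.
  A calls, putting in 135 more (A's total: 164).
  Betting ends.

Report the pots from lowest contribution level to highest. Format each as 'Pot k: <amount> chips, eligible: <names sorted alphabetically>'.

Pot 1: 192 chips, eligible: A, B, C
Pot 2: 200 chips, eligible: A, B

Derivation:
Contributions: A=164, B=164, C=64
Pot levels (distinct totals of non-folded players): 64, 164
Layer 1-64: 64 each from A, B, C = 64*3 = 192 chips; eligible A, B, C
Layer 65-164: 100 each from A, B = 100*2 = 200 chips; eligible A, B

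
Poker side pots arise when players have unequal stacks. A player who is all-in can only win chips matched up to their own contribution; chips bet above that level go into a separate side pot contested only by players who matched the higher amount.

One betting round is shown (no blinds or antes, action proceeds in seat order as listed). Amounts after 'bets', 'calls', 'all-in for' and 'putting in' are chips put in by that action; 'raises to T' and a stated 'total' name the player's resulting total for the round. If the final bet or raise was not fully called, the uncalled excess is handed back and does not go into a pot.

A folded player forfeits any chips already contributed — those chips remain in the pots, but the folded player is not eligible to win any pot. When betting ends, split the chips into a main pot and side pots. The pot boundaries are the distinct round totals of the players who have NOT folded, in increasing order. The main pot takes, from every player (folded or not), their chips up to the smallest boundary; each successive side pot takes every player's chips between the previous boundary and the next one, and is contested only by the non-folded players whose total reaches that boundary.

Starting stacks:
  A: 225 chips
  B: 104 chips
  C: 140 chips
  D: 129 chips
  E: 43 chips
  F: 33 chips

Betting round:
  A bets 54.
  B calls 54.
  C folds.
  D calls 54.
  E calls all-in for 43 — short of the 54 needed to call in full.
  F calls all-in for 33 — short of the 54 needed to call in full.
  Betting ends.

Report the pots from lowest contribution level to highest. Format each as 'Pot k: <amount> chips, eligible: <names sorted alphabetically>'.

Contributions: A=54, B=54, D=54, E=43, F=33
Folded: C
Pot levels (distinct totals of non-folded players): 33, 43, 54
Layer 1-33: 33 each from A, B, D, E, F = 33*5 = 165 chips; eligible A, B, D, E, F
Layer 34-43: 10 each from A, B, D, E = 10*4 = 40 chips; eligible A, B, D, E
Layer 44-54: 11 each from A, B, D = 11*3 = 33 chips; eligible A, B, D

Pot 1: 165 chips, eligible: A, B, D, E, F
Pot 2: 40 chips, eligible: A, B, D, E
Pot 3: 33 chips, eligible: A, B, D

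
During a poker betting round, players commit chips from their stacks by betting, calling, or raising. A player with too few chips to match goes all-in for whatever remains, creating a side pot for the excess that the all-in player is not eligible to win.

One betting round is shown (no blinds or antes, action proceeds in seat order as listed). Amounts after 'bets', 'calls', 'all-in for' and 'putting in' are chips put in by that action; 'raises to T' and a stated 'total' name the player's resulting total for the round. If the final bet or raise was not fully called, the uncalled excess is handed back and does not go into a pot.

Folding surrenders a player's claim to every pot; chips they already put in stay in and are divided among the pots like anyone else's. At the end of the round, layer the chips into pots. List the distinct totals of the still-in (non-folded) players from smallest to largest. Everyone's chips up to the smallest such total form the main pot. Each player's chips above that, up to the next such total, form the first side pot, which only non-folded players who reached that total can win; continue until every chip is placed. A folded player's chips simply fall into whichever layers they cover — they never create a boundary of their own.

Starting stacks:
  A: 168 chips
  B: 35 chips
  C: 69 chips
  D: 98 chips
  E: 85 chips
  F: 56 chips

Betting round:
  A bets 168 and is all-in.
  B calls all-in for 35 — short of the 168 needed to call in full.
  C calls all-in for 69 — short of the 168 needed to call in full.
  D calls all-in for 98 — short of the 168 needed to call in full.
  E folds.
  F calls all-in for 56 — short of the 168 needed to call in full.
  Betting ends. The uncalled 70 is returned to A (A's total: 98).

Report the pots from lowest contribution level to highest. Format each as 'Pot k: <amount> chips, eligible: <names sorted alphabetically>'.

Contributions (after 70 returned to A): A=98, B=35, C=69, D=98, F=56
Folded: E
Pot levels (distinct totals of non-folded players): 35, 56, 69, 98
Layer 1-35: 35 each from A, B, C, D, F = 35*5 = 175 chips; eligible A, B, C, D, F
Layer 36-56: 21 each from A, C, D, F = 21*4 = 84 chips; eligible A, C, D, F
Layer 57-69: 13 each from A, C, D = 13*3 = 39 chips; eligible A, C, D
Layer 70-98: 29 each from A, D = 29*2 = 58 chips; eligible A, D

Pot 1: 175 chips, eligible: A, B, C, D, F
Pot 2: 84 chips, eligible: A, C, D, F
Pot 3: 39 chips, eligible: A, C, D
Pot 4: 58 chips, eligible: A, D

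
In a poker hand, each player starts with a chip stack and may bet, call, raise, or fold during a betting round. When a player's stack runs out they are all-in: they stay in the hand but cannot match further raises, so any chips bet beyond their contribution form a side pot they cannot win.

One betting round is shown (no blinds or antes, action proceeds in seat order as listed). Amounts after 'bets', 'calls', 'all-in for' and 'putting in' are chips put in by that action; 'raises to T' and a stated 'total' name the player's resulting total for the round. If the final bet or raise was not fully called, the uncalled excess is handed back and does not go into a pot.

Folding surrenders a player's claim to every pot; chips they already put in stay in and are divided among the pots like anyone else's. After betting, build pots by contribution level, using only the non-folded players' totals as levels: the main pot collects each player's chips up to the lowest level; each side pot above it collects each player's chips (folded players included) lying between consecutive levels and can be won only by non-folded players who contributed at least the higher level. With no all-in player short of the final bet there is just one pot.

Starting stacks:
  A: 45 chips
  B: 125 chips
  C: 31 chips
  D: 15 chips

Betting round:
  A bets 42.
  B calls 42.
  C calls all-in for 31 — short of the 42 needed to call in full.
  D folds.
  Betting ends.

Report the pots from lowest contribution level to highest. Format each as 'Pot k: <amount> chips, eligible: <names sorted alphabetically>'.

Pot 1: 93 chips, eligible: A, B, C
Pot 2: 22 chips, eligible: A, B

Derivation:
Contributions: A=42, B=42, C=31
Folded: D
Pot levels (distinct totals of non-folded players): 31, 42
Layer 1-31: 31 each from A, B, C = 31*3 = 93 chips; eligible A, B, C
Layer 32-42: 11 each from A, B = 11*2 = 22 chips; eligible A, B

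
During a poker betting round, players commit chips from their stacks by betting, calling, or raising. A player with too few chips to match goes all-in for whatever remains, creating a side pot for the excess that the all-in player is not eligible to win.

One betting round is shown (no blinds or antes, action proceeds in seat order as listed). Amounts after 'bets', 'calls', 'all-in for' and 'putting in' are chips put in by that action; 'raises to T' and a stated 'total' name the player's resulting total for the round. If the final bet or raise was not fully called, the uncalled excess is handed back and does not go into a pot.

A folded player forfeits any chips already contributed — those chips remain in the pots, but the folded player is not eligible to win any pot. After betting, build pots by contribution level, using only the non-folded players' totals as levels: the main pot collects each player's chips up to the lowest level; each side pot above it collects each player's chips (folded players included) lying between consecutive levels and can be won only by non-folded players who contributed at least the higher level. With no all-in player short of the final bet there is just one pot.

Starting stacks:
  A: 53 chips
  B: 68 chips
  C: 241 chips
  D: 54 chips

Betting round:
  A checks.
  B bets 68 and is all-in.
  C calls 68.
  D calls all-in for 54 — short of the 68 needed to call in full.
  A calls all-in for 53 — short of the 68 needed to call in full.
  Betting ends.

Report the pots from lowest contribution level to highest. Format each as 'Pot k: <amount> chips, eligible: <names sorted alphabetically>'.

Contributions: A=53, B=68, C=68, D=54
Pot levels (distinct totals of non-folded players): 53, 54, 68
Layer 1-53: 53 each from A, B, C, D = 53*4 = 212 chips; eligible A, B, C, D
Layer 54-54: 1 each from B, C, D = 1*3 = 3 chips; eligible B, C, D
Layer 55-68: 14 each from B, C = 14*2 = 28 chips; eligible B, C

Pot 1: 212 chips, eligible: A, B, C, D
Pot 2: 3 chips, eligible: B, C, D
Pot 3: 28 chips, eligible: B, C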